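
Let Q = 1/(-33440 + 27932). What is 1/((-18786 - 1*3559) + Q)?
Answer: -5508/123076261 ≈ -4.4753e-5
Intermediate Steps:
Q = -1/5508 (Q = 1/(-5508) = -1/5508 ≈ -0.00018155)
1/((-18786 - 1*3559) + Q) = 1/((-18786 - 1*3559) - 1/5508) = 1/((-18786 - 3559) - 1/5508) = 1/(-22345 - 1/5508) = 1/(-123076261/5508) = -5508/123076261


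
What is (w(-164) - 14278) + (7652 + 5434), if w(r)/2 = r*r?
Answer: 52600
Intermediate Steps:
w(r) = 2*r**2 (w(r) = 2*(r*r) = 2*r**2)
(w(-164) - 14278) + (7652 + 5434) = (2*(-164)**2 - 14278) + (7652 + 5434) = (2*26896 - 14278) + 13086 = (53792 - 14278) + 13086 = 39514 + 13086 = 52600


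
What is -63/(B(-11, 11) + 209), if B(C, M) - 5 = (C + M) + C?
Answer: -9/29 ≈ -0.31034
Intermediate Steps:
B(C, M) = 5 + M + 2*C (B(C, M) = 5 + ((C + M) + C) = 5 + (M + 2*C) = 5 + M + 2*C)
-63/(B(-11, 11) + 209) = -63/((5 + 11 + 2*(-11)) + 209) = -63/((5 + 11 - 22) + 209) = -63/(-6 + 209) = -63/203 = (1/203)*(-63) = -9/29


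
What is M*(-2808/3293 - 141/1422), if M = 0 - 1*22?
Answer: 16343393/780441 ≈ 20.941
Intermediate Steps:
M = -22 (M = 0 - 22 = -22)
M*(-2808/3293 - 141/1422) = -22*(-2808/3293 - 141/1422) = -22*(-2808*1/3293 - 141*1/1422) = -22*(-2808/3293 - 47/474) = -22*(-1485763/1560882) = 16343393/780441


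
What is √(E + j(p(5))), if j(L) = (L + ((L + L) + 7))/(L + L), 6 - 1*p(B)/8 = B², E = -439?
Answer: I*√2527133/76 ≈ 20.917*I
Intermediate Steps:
p(B) = 48 - 8*B²
j(L) = (7 + 3*L)/(2*L) (j(L) = (L + (2*L + 7))/((2*L)) = (L + (7 + 2*L))*(1/(2*L)) = (7 + 3*L)*(1/(2*L)) = (7 + 3*L)/(2*L))
√(E + j(p(5))) = √(-439 + (7 + 3*(48 - 8*5²))/(2*(48 - 8*5²))) = √(-439 + (7 + 3*(48 - 8*25))/(2*(48 - 8*25))) = √(-439 + (7 + 3*(48 - 200))/(2*(48 - 200))) = √(-439 + (½)*(7 + 3*(-152))/(-152)) = √(-439 + (½)*(-1/152)*(7 - 456)) = √(-439 + (½)*(-1/152)*(-449)) = √(-439 + 449/304) = √(-133007/304) = I*√2527133/76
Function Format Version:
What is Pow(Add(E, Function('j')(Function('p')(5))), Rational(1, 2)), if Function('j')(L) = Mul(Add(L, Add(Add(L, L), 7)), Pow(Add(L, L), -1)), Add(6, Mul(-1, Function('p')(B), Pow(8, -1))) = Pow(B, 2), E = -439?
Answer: Mul(Rational(1, 76), I, Pow(2527133, Rational(1, 2))) ≈ Mul(20.917, I)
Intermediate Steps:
Function('p')(B) = Add(48, Mul(-8, Pow(B, 2)))
Function('j')(L) = Mul(Rational(1, 2), Pow(L, -1), Add(7, Mul(3, L))) (Function('j')(L) = Mul(Add(L, Add(Mul(2, L), 7)), Pow(Mul(2, L), -1)) = Mul(Add(L, Add(7, Mul(2, L))), Mul(Rational(1, 2), Pow(L, -1))) = Mul(Add(7, Mul(3, L)), Mul(Rational(1, 2), Pow(L, -1))) = Mul(Rational(1, 2), Pow(L, -1), Add(7, Mul(3, L))))
Pow(Add(E, Function('j')(Function('p')(5))), Rational(1, 2)) = Pow(Add(-439, Mul(Rational(1, 2), Pow(Add(48, Mul(-8, Pow(5, 2))), -1), Add(7, Mul(3, Add(48, Mul(-8, Pow(5, 2))))))), Rational(1, 2)) = Pow(Add(-439, Mul(Rational(1, 2), Pow(Add(48, Mul(-8, 25)), -1), Add(7, Mul(3, Add(48, Mul(-8, 25)))))), Rational(1, 2)) = Pow(Add(-439, Mul(Rational(1, 2), Pow(Add(48, -200), -1), Add(7, Mul(3, Add(48, -200))))), Rational(1, 2)) = Pow(Add(-439, Mul(Rational(1, 2), Pow(-152, -1), Add(7, Mul(3, -152)))), Rational(1, 2)) = Pow(Add(-439, Mul(Rational(1, 2), Rational(-1, 152), Add(7, -456))), Rational(1, 2)) = Pow(Add(-439, Mul(Rational(1, 2), Rational(-1, 152), -449)), Rational(1, 2)) = Pow(Add(-439, Rational(449, 304)), Rational(1, 2)) = Pow(Rational(-133007, 304), Rational(1, 2)) = Mul(Rational(1, 76), I, Pow(2527133, Rational(1, 2)))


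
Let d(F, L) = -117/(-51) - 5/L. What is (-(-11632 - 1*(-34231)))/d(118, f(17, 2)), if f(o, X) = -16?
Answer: -6146928/709 ≈ -8669.9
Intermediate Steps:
d(F, L) = 39/17 - 5/L (d(F, L) = -117*(-1/51) - 5/L = 39/17 - 5/L)
(-(-11632 - 1*(-34231)))/d(118, f(17, 2)) = (-(-11632 - 1*(-34231)))/(39/17 - 5/(-16)) = (-(-11632 + 34231))/(39/17 - 5*(-1/16)) = (-1*22599)/(39/17 + 5/16) = -22599/709/272 = -22599*272/709 = -6146928/709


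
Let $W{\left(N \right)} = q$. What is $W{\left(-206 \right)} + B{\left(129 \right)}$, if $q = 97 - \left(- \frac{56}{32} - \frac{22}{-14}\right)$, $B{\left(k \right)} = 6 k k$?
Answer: $\frac{2798409}{28} \approx 99943.0$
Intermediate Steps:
$B{\left(k \right)} = 6 k^{2}$
$q = \frac{2721}{28}$ ($q = 97 - \left(\left(-56\right) \frac{1}{32} - - \frac{11}{7}\right) = 97 - \left(- \frac{7}{4} + \frac{11}{7}\right) = 97 - - \frac{5}{28} = 97 + \frac{5}{28} = \frac{2721}{28} \approx 97.179$)
$W{\left(N \right)} = \frac{2721}{28}$
$W{\left(-206 \right)} + B{\left(129 \right)} = \frac{2721}{28} + 6 \cdot 129^{2} = \frac{2721}{28} + 6 \cdot 16641 = \frac{2721}{28} + 99846 = \frac{2798409}{28}$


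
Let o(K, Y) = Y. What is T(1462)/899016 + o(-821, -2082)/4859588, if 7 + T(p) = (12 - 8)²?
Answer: -152334585/364070613784 ≈ -0.00041842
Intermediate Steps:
T(p) = 9 (T(p) = -7 + (12 - 8)² = -7 + 4² = -7 + 16 = 9)
T(1462)/899016 + o(-821, -2082)/4859588 = 9/899016 - 2082/4859588 = 9*(1/899016) - 2082*1/4859588 = 3/299672 - 1041/2429794 = -152334585/364070613784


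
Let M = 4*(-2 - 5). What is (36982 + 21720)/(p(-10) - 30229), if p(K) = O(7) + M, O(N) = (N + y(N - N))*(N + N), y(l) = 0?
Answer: -58702/30159 ≈ -1.9464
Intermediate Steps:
O(N) = 2*N² (O(N) = (N + 0)*(N + N) = N*(2*N) = 2*N²)
M = -28 (M = 4*(-7) = -28)
p(K) = 70 (p(K) = 2*7² - 28 = 2*49 - 28 = 98 - 28 = 70)
(36982 + 21720)/(p(-10) - 30229) = (36982 + 21720)/(70 - 30229) = 58702/(-30159) = 58702*(-1/30159) = -58702/30159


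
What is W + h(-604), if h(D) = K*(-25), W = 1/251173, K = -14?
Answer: 87910551/251173 ≈ 350.00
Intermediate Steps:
W = 1/251173 ≈ 3.9813e-6
h(D) = 350 (h(D) = -14*(-25) = 350)
W + h(-604) = 1/251173 + 350 = 87910551/251173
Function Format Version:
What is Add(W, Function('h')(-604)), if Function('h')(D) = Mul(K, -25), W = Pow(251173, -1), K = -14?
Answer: Rational(87910551, 251173) ≈ 350.00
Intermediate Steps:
W = Rational(1, 251173) ≈ 3.9813e-6
Function('h')(D) = 350 (Function('h')(D) = Mul(-14, -25) = 350)
Add(W, Function('h')(-604)) = Add(Rational(1, 251173), 350) = Rational(87910551, 251173)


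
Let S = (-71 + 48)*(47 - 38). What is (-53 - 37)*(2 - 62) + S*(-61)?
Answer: 18027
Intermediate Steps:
S = -207 (S = -23*9 = -207)
(-53 - 37)*(2 - 62) + S*(-61) = (-53 - 37)*(2 - 62) - 207*(-61) = -90*(-60) + 12627 = 5400 + 12627 = 18027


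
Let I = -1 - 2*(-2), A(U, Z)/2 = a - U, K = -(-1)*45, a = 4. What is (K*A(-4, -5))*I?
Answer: 2160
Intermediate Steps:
K = 45 (K = -1*(-45) = 45)
A(U, Z) = 8 - 2*U (A(U, Z) = 2*(4 - U) = 8 - 2*U)
I = 3 (I = -1 + 4 = 3)
(K*A(-4, -5))*I = (45*(8 - 2*(-4)))*3 = (45*(8 + 8))*3 = (45*16)*3 = 720*3 = 2160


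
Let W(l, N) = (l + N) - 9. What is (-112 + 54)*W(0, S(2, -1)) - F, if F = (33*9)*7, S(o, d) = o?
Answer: -1673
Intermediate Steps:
W(l, N) = -9 + N + l (W(l, N) = (N + l) - 9 = -9 + N + l)
F = 2079 (F = 297*7 = 2079)
(-112 + 54)*W(0, S(2, -1)) - F = (-112 + 54)*(-9 + 2 + 0) - 1*2079 = -58*(-7) - 2079 = 406 - 2079 = -1673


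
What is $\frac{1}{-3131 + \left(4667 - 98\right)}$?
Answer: $\frac{1}{1438} \approx 0.00069541$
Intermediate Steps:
$\frac{1}{-3131 + \left(4667 - 98\right)} = \frac{1}{-3131 + 4569} = \frac{1}{1438}$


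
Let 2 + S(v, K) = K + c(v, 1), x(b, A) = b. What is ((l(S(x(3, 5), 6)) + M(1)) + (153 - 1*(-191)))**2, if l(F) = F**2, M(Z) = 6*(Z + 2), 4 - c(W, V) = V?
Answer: 168921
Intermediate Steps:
c(W, V) = 4 - V
S(v, K) = 1 + K (S(v, K) = -2 + (K + (4 - 1*1)) = -2 + (K + (4 - 1)) = -2 + (K + 3) = -2 + (3 + K) = 1 + K)
M(Z) = 12 + 6*Z (M(Z) = 6*(2 + Z) = 12 + 6*Z)
((l(S(x(3, 5), 6)) + M(1)) + (153 - 1*(-191)))**2 = (((1 + 6)**2 + (12 + 6*1)) + (153 - 1*(-191)))**2 = ((7**2 + (12 + 6)) + (153 + 191))**2 = ((49 + 18) + 344)**2 = (67 + 344)**2 = 411**2 = 168921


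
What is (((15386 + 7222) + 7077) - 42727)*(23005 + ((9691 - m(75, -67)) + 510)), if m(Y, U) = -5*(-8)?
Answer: -432550972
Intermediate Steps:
m(Y, U) = 40
(((15386 + 7222) + 7077) - 42727)*(23005 + ((9691 - m(75, -67)) + 510)) = (((15386 + 7222) + 7077) - 42727)*(23005 + ((9691 - 1*40) + 510)) = ((22608 + 7077) - 42727)*(23005 + ((9691 - 40) + 510)) = (29685 - 42727)*(23005 + (9651 + 510)) = -13042*(23005 + 10161) = -13042*33166 = -432550972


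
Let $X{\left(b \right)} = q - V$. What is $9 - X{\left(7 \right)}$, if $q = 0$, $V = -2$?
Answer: $7$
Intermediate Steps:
$X{\left(b \right)} = 2$ ($X{\left(b \right)} = 0 - -2 = 0 + 2 = 2$)
$9 - X{\left(7 \right)} = 9 - 2 = 7$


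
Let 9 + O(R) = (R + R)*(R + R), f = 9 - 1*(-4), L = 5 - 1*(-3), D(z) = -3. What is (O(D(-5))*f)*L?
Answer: 2808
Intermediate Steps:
L = 8 (L = 5 + 3 = 8)
f = 13 (f = 9 + 4 = 13)
O(R) = -9 + 4*R**2 (O(R) = -9 + (R + R)*(R + R) = -9 + (2*R)*(2*R) = -9 + 4*R**2)
(O(D(-5))*f)*L = ((-9 + 4*(-3)**2)*13)*8 = ((-9 + 4*9)*13)*8 = ((-9 + 36)*13)*8 = (27*13)*8 = 351*8 = 2808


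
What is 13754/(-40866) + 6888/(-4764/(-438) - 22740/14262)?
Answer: 6102675868187/8227694811 ≈ 741.72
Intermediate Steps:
13754/(-40866) + 6888/(-4764/(-438) - 22740/14262) = 13754*(-1/40866) + 6888/(-4764*(-1/438) - 22740*1/14262) = -6877/20433 + 6888/(794/73 - 3790/2377) = -6877/20433 + 6888/(1610668/173521) = -6877/20433 + 6888*(173521/1610668) = -6877/20433 + 298803162/402667 = 6102675868187/8227694811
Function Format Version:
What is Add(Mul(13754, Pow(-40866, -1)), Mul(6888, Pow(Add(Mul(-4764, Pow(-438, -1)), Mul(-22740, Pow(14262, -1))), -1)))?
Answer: Rational(6102675868187, 8227694811) ≈ 741.72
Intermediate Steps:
Add(Mul(13754, Pow(-40866, -1)), Mul(6888, Pow(Add(Mul(-4764, Pow(-438, -1)), Mul(-22740, Pow(14262, -1))), -1))) = Add(Mul(13754, Rational(-1, 40866)), Mul(6888, Pow(Add(Mul(-4764, Rational(-1, 438)), Mul(-22740, Rational(1, 14262))), -1))) = Add(Rational(-6877, 20433), Mul(6888, Pow(Add(Rational(794, 73), Rational(-3790, 2377)), -1))) = Add(Rational(-6877, 20433), Mul(6888, Pow(Rational(1610668, 173521), -1))) = Add(Rational(-6877, 20433), Mul(6888, Rational(173521, 1610668))) = Add(Rational(-6877, 20433), Rational(298803162, 402667)) = Rational(6102675868187, 8227694811)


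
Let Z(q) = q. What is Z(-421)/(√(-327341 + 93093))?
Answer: 421*I*√58562/117124 ≈ 0.86985*I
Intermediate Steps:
Z(-421)/(√(-327341 + 93093)) = -421/√(-327341 + 93093) = -421*(-I*√58562/117124) = -(-421)*I*√58562/117124 = 421*I*√58562/117124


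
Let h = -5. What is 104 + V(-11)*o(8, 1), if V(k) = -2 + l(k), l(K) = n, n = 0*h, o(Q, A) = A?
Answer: 102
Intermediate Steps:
n = 0 (n = 0*(-5) = 0)
l(K) = 0
V(k) = -2 (V(k) = -2 + 0 = -2)
104 + V(-11)*o(8, 1) = 104 - 2*1 = 104 - 2 = 102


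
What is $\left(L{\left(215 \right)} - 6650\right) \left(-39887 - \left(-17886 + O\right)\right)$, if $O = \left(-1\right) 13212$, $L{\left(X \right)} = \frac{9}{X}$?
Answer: $\frac{12565993649}{215} \approx 5.8446 \cdot 10^{7}$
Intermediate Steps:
$O = -13212$
$\left(L{\left(215 \right)} - 6650\right) \left(-39887 - \left(-17886 + O\right)\right) = \left(\frac{9}{215} - 6650\right) \left(-39887 + \left(17886 - -13212\right)\right) = \left(9 \cdot \frac{1}{215} - 6650\right) \left(-39887 + \left(17886 + 13212\right)\right) = \left(\frac{9}{215} - 6650\right) \left(-39887 + 31098\right) = \left(- \frac{1429741}{215}\right) \left(-8789\right) = \frac{12565993649}{215}$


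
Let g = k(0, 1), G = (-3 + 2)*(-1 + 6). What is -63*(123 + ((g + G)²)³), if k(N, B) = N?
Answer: -992124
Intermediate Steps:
G = -5 (G = -1*5 = -5)
g = 0
-63*(123 + ((g + G)²)³) = -63*(123 + ((0 - 5)²)³) = -63*(123 + ((-5)²)³) = -63*(123 + 25³) = -63*(123 + 15625) = -63*15748 = -992124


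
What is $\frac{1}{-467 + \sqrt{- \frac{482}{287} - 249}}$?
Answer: $- \frac{134029}{62663488} - \frac{i \sqrt{20648215}}{62663488} \approx -0.0021389 - 7.2515 \cdot 10^{-5} i$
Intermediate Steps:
$\frac{1}{-467 + \sqrt{- \frac{482}{287} - 249}} = \frac{1}{-467 + \sqrt{- \frac{71945}{287}}} = \frac{1}{-467 + \frac{i \sqrt{20648215}}{287}}$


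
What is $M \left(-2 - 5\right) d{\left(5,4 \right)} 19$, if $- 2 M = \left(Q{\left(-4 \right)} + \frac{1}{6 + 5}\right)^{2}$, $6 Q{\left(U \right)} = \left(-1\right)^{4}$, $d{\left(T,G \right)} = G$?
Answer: $\frac{38437}{2178} \approx 17.648$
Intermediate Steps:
$Q{\left(U \right)} = \frac{1}{6}$ ($Q{\left(U \right)} = \frac{\left(-1\right)^{4}}{6} = \frac{1}{6} \cdot 1 = \frac{1}{6}$)
$M = - \frac{289}{8712}$ ($M = - \frac{\left(\frac{1}{6} + \frac{1}{6 + 5}\right)^{2}}{2} = - \frac{\left(\frac{1}{6} + \frac{1}{11}\right)^{2}}{2} = - \frac{\left(\frac{17}{66}\right)^{2}}{2} = \left(- \frac{1}{2}\right) \frac{289}{4356} = - \frac{289}{8712} \approx -0.033173$)
$M \left(-2 - 5\right) d{\left(5,4 \right)} 19 = - \frac{289 \left(-2 - 5\right) 4}{8712} \cdot 19 = - \frac{289 \left(\left(-7\right) 4\right)}{8712} \cdot 19 = \left(- \frac{289}{8712}\right) \left(-28\right) 19 = \frac{2023}{2178} \cdot 19 = \frac{38437}{2178}$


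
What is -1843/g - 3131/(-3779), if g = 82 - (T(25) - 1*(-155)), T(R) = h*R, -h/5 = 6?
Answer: -4845010/2558383 ≈ -1.8938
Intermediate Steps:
h = -30 (h = -5*6 = -30)
T(R) = -30*R
g = 677 (g = 82 - (-30*25 - 1*(-155)) = 82 - (-750 + 155) = 82 - 1*(-595) = 82 + 595 = 677)
-1843/g - 3131/(-3779) = -1843/677 - 3131/(-3779) = -1843*1/677 - 3131*(-1/3779) = -1843/677 + 3131/3779 = -4845010/2558383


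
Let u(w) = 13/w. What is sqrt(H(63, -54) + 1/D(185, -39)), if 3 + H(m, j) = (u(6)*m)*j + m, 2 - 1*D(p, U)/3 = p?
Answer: 2*I*sqrt(61209535)/183 ≈ 85.504*I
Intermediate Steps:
D(p, U) = 6 - 3*p
H(m, j) = -3 + m + 13*j*m/6 (H(m, j) = -3 + (((13/6)*m)*j + m) = -3 + (((13*(1/6))*m)*j + m) = -3 + ((13*m/6)*j + m) = -3 + (13*j*m/6 + m) = -3 + (m + 13*j*m/6) = -3 + m + 13*j*m/6)
sqrt(H(63, -54) + 1/D(185, -39)) = sqrt((-3 + 63 + (13/6)*(-54)*63) + 1/(6 - 3*185)) = sqrt((-3 + 63 - 7371) + 1/(6 - 555)) = sqrt(-7311 + 1/(-549)) = sqrt(-7311 - 1/549) = sqrt(-4013740/549) = 2*I*sqrt(61209535)/183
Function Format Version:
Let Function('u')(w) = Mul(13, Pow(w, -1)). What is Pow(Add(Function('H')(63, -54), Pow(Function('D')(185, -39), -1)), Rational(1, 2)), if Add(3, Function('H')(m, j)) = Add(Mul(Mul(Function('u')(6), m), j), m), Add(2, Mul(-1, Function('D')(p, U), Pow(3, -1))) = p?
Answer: Mul(Rational(2, 183), I, Pow(61209535, Rational(1, 2))) ≈ Mul(85.504, I)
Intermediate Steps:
Function('D')(p, U) = Add(6, Mul(-3, p))
Function('H')(m, j) = Add(-3, m, Mul(Rational(13, 6), j, m)) (Function('H')(m, j) = Add(-3, Add(Mul(Mul(Mul(13, Pow(6, -1)), m), j), m)) = Add(-3, Add(Mul(Mul(Mul(13, Rational(1, 6)), m), j), m)) = Add(-3, Add(Mul(Mul(Rational(13, 6), m), j), m)) = Add(-3, Add(Mul(Rational(13, 6), j, m), m)) = Add(-3, Add(m, Mul(Rational(13, 6), j, m))) = Add(-3, m, Mul(Rational(13, 6), j, m)))
Pow(Add(Function('H')(63, -54), Pow(Function('D')(185, -39), -1)), Rational(1, 2)) = Pow(Add(Add(-3, 63, Mul(Rational(13, 6), -54, 63)), Pow(Add(6, Mul(-3, 185)), -1)), Rational(1, 2)) = Pow(Add(Add(-3, 63, -7371), Pow(Add(6, -555), -1)), Rational(1, 2)) = Pow(Add(-7311, Pow(-549, -1)), Rational(1, 2)) = Pow(Add(-7311, Rational(-1, 549)), Rational(1, 2)) = Pow(Rational(-4013740, 549), Rational(1, 2)) = Mul(Rational(2, 183), I, Pow(61209535, Rational(1, 2)))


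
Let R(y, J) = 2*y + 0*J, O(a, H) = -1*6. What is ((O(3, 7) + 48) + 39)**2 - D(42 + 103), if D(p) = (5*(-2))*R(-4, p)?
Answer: 6481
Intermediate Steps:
O(a, H) = -6
R(y, J) = 2*y (R(y, J) = 2*y + 0 = 2*y)
D(p) = 80 (D(p) = (5*(-2))*(2*(-4)) = -10*(-8) = 80)
((O(3, 7) + 48) + 39)**2 - D(42 + 103) = ((-6 + 48) + 39)**2 - 1*80 = (42 + 39)**2 - 80 = 81**2 - 80 = 6561 - 80 = 6481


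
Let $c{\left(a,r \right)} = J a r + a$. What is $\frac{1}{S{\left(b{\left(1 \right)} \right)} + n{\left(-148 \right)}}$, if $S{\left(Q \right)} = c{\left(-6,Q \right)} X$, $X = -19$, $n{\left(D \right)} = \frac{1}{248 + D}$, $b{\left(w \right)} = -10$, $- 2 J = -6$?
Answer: $- \frac{100}{330599} \approx -0.00030248$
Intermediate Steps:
$J = 3$ ($J = \left(- \frac{1}{2}\right) \left(-6\right) = 3$)
$c{\left(a,r \right)} = a + 3 a r$ ($c{\left(a,r \right)} = 3 a r + a = a + 3 a r$)
$S{\left(Q \right)} = 114 + 342 Q$ ($S{\left(Q \right)} = - 6 \left(1 + 3 Q\right) \left(-19\right) = \left(-6 - 18 Q\right) \left(-19\right) = 114 + 342 Q$)
$\frac{1}{S{\left(b{\left(1 \right)} \right)} + n{\left(-148 \right)}} = \frac{1}{\left(114 + 342 \left(-10\right)\right) + \frac{1}{248 - 148}} = \frac{1}{\left(114 - 3420\right) + \frac{1}{100}} = \frac{1}{-3306 + \frac{1}{100}} = \frac{1}{- \frac{330599}{100}} = - \frac{100}{330599}$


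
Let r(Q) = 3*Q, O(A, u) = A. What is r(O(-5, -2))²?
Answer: 225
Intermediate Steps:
r(O(-5, -2))² = (3*(-5))² = (-15)² = 225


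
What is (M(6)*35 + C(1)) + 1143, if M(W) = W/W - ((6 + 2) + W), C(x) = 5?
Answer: 693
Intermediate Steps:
M(W) = -7 - W (M(W) = 1 - (8 + W) = 1 + (-8 - W) = -7 - W)
(M(6)*35 + C(1)) + 1143 = ((-7 - 1*6)*35 + 5) + 1143 = ((-7 - 6)*35 + 5) + 1143 = (-13*35 + 5) + 1143 = (-455 + 5) + 1143 = -450 + 1143 = 693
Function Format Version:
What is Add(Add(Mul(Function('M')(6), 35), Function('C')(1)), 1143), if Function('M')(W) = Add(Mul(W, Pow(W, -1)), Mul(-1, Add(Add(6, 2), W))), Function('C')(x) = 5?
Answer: 693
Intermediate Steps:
Function('M')(W) = Add(-7, Mul(-1, W)) (Function('M')(W) = Add(1, Mul(-1, Add(8, W))) = Add(1, Add(-8, Mul(-1, W))) = Add(-7, Mul(-1, W)))
Add(Add(Mul(Function('M')(6), 35), Function('C')(1)), 1143) = Add(Add(Mul(Add(-7, Mul(-1, 6)), 35), 5), 1143) = Add(Add(Mul(Add(-7, -6), 35), 5), 1143) = Add(Add(Mul(-13, 35), 5), 1143) = Add(Add(-455, 5), 1143) = Add(-450, 1143) = 693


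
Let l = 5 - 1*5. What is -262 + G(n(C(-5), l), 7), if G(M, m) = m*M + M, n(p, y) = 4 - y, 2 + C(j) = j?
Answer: -230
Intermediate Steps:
C(j) = -2 + j
l = 0 (l = 5 - 5 = 0)
G(M, m) = M + M*m (G(M, m) = M*m + M = M + M*m)
-262 + G(n(C(-5), l), 7) = -262 + (4 - 1*0)*(1 + 7) = -262 + (4 + 0)*8 = -262 + 4*8 = -262 + 32 = -230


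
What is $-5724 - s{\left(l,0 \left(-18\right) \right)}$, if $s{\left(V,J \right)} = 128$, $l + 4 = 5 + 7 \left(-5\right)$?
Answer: $-5852$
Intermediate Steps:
$l = -34$ ($l = -4 + \left(5 + 7 \left(-5\right)\right) = -4 + \left(5 - 35\right) = -4 - 30 = -34$)
$-5724 - s{\left(l,0 \left(-18\right) \right)} = -5724 - 128 = -5852$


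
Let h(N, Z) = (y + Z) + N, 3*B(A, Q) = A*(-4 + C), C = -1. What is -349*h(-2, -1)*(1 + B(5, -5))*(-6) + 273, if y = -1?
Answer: 61697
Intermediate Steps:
B(A, Q) = -5*A/3 (B(A, Q) = (A*(-4 - 1))/3 = (A*(-5))/3 = (-5*A)/3 = -5*A/3)
h(N, Z) = -1 + N + Z (h(N, Z) = (-1 + Z) + N = -1 + N + Z)
-349*h(-2, -1)*(1 + B(5, -5))*(-6) + 273 = -349*(-1 - 2 - 1)*(1 - 5/3*5)*(-6) + 273 = -(-1396)*(1 - 25/3)*(-6) + 273 = -(-1396)*(-22/3*(-6)) + 273 = -(-1396)*44 + 273 = -349*(-176) + 273 = 61424 + 273 = 61697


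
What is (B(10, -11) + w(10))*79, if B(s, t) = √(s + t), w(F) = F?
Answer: 790 + 79*I ≈ 790.0 + 79.0*I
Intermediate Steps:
(B(10, -11) + w(10))*79 = (√(10 - 11) + 10)*79 = (√(-1) + 10)*79 = (I + 10)*79 = (10 + I)*79 = 790 + 79*I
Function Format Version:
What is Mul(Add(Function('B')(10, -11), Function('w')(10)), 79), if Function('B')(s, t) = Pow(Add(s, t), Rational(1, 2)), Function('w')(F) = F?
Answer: Add(790, Mul(79, I)) ≈ Add(790.00, Mul(79.000, I))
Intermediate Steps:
Mul(Add(Function('B')(10, -11), Function('w')(10)), 79) = Mul(Add(Pow(Add(10, -11), Rational(1, 2)), 10), 79) = Mul(Add(Pow(-1, Rational(1, 2)), 10), 79) = Mul(Add(I, 10), 79) = Mul(Add(10, I), 79) = Add(790, Mul(79, I))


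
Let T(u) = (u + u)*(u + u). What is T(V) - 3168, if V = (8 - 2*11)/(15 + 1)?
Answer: -50639/16 ≈ -3164.9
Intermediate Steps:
V = -7/8 (V = (8 - 22)/16 = -14*1/16 = -7/8 ≈ -0.87500)
T(u) = 4*u**2 (T(u) = (2*u)*(2*u) = 4*u**2)
T(V) - 3168 = 4*(-7/8)**2 - 3168 = 4*(49/64) - 3168 = 49/16 - 3168 = -50639/16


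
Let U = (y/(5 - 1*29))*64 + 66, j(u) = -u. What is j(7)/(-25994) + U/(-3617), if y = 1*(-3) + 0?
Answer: -1898237/94020298 ≈ -0.020190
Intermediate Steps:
y = -3 (y = -3 + 0 = -3)
U = 74 (U = -3/(5 - 1*29)*64 + 66 = -3/(5 - 29)*64 + 66 = -3/(-24)*64 + 66 = -3*(-1/24)*64 + 66 = (1/8)*64 + 66 = 8 + 66 = 74)
j(7)/(-25994) + U/(-3617) = -1*7/(-25994) + 74/(-3617) = -7*(-1/25994) + 74*(-1/3617) = 7/25994 - 74/3617 = -1898237/94020298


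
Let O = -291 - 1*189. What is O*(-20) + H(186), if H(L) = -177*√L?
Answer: 9600 - 177*√186 ≈ 7186.0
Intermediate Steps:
O = -480 (O = -291 - 189 = -480)
O*(-20) + H(186) = -480*(-20) - 177*√186 = 9600 - 177*√186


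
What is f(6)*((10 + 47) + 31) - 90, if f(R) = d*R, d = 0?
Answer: -90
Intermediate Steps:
f(R) = 0 (f(R) = 0*R = 0)
f(6)*((10 + 47) + 31) - 90 = 0*((10 + 47) + 31) - 90 = 0*(57 + 31) - 90 = 0*88 - 90 = 0 - 90 = -90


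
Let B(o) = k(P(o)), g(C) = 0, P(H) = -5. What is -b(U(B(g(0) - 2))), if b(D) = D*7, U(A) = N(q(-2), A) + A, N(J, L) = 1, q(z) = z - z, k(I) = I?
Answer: 28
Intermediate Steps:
q(z) = 0
B(o) = -5
U(A) = 1 + A
b(D) = 7*D
-b(U(B(g(0) - 2))) = -7*(1 - 5) = -7*(-4) = -1*(-28) = 28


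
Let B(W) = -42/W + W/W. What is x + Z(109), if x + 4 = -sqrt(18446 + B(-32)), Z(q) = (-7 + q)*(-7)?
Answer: -718 - 3*sqrt(32797)/4 ≈ -853.82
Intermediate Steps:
B(W) = 1 - 42/W (B(W) = -42/W + 1 = 1 - 42/W)
Z(q) = 49 - 7*q
x = -4 - 3*sqrt(32797)/4 (x = -4 - sqrt(18446 + (-42 - 32)/(-32)) = -4 - sqrt(18446 - 1/32*(-74)) = -4 - sqrt(18446 + 37/16) = -4 - sqrt(295173/16) = -4 - 3*sqrt(32797)/4 ≈ -139.82)
x + Z(109) = (-4 - 3*sqrt(32797)/4) + (49 - 7*109) = (-4 - 3*sqrt(32797)/4) + (49 - 763) = (-4 - 3*sqrt(32797)/4) - 714 = -718 - 3*sqrt(32797)/4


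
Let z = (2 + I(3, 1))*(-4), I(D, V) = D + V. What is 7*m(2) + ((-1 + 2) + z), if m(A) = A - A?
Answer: -23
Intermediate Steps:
z = -24 (z = (2 + (3 + 1))*(-4) = (2 + 4)*(-4) = 6*(-4) = -24)
m(A) = 0
7*m(2) + ((-1 + 2) + z) = 7*0 + ((-1 + 2) - 24) = 0 + (1 - 24) = 0 - 23 = -23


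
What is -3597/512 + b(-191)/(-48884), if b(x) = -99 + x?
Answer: -43921817/6257152 ≈ -7.0195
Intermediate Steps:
-3597/512 + b(-191)/(-48884) = -3597/512 + (-99 - 191)/(-48884) = -3597*1/512 - 290*(-1/48884) = -3597/512 + 145/24442 = -43921817/6257152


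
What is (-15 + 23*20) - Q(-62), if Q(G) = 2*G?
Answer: 569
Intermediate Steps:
(-15 + 23*20) - Q(-62) = (-15 + 23*20) - 2*(-62) = (-15 + 460) - 1*(-124) = 445 + 124 = 569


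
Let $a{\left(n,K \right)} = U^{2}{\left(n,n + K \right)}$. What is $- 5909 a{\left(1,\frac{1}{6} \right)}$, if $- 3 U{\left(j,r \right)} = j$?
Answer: $- \frac{5909}{9} \approx -656.56$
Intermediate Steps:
$U{\left(j,r \right)} = - \frac{j}{3}$
$a{\left(n,K \right)} = \frac{n^{2}}{9}$ ($a{\left(n,K \right)} = \left(- \frac{n}{3}\right)^{2} = \frac{n^{2}}{9}$)
$- 5909 a{\left(1,\frac{1}{6} \right)} = - 5909 \frac{1^{2}}{9} = - 5909 \cdot \frac{1}{9} \cdot 1 = \left(-5909\right) \frac{1}{9} = - \frac{5909}{9}$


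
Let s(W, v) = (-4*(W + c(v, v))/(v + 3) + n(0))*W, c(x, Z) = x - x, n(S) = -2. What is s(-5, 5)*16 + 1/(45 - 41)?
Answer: -159/4 ≈ -39.750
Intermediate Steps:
c(x, Z) = 0
s(W, v) = W*(-2 - 4*W/(3 + v)) (s(W, v) = (-4*(W + 0)/(v + 3) - 2)*W = (-4*W/(3 + v) - 2)*W = (-2 - 4*W/(3 + v))*W = W*(-2 - 4*W/(3 + v)))
s(-5, 5)*16 + 1/(45 - 41) = -2*(-5)*(3 + 5 + 2*(-5))/(3 + 5)*16 + 1/(45 - 41) = -2*(-5)*(3 + 5 - 10)/8*16 + 1/4 = -2*(-5)*⅛*(-2)*16 + ¼ = -5/2*16 + ¼ = -40 + ¼ = -159/4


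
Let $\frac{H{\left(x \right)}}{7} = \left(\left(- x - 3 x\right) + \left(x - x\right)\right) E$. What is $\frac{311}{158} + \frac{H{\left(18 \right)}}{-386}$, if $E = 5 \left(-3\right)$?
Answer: $- \frac{537217}{30494} \approx -17.617$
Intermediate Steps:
$E = -15$
$H{\left(x \right)} = 420 x$ ($H{\left(x \right)} = 7 \left(\left(- x - 3 x\right) + \left(x - x\right)\right) \left(-15\right) = 7 \left(- 4 x + 0\right) \left(-15\right) = 7 - 4 x \left(-15\right) = 7 \cdot 60 x = 420 x$)
$\frac{311}{158} + \frac{H{\left(18 \right)}}{-386} = \frac{311}{158} + \frac{420 \cdot 18}{-386} = 311 \cdot \frac{1}{158} + 7560 \left(- \frac{1}{386}\right) = \frac{311}{158} - \frac{3780}{193} = - \frac{537217}{30494}$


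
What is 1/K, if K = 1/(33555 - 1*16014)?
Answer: 17541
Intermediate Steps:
K = 1/17541 (K = 1/(33555 - 16014) = 1/17541 ≈ 5.7009e-5)
1/K = 1/(1/17541) = 17541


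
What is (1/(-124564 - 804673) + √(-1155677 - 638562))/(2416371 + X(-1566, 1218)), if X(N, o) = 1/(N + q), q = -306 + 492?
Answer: -1380/3098626246790023 + 1380*I*√1794239/3334591979 ≈ -4.4536e-13 + 0.00055434*I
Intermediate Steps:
q = 186
X(N, o) = 1/(186 + N) (X(N, o) = 1/(N + 186) = 1/(186 + N))
(1/(-124564 - 804673) + √(-1155677 - 638562))/(2416371 + X(-1566, 1218)) = (1/(-124564 - 804673) + √(-1155677 - 638562))/(2416371 + 1/(186 - 1566)) = (1/(-929237) + √(-1794239))/(2416371 + 1/(-1380)) = (-1/929237 + I*√1794239)/(2416371 - 1/1380) = (-1/929237 + I*√1794239)/(3334591979/1380) = (-1/929237 + I*√1794239)*(1380/3334591979) = -1380/3098626246790023 + 1380*I*√1794239/3334591979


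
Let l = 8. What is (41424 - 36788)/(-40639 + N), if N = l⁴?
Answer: -4636/36543 ≈ -0.12686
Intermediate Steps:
N = 4096 (N = 8⁴ = 4096)
(41424 - 36788)/(-40639 + N) = (41424 - 36788)/(-40639 + 4096) = 4636/(-36543) = 4636*(-1/36543) = -4636/36543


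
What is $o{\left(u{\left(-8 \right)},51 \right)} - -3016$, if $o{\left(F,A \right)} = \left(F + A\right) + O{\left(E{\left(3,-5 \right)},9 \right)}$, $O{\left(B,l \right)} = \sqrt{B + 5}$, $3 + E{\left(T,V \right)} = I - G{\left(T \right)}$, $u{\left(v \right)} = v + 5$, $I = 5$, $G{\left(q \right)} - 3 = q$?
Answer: $3065$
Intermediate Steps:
$G{\left(q \right)} = 3 + q$
$u{\left(v \right)} = 5 + v$
$E{\left(T,V \right)} = -1 - T$ ($E{\left(T,V \right)} = -3 - \left(-2 + T\right) = -1 - T$)
$O{\left(B,l \right)} = \sqrt{5 + B}$
$o{\left(F,A \right)} = 1 + A + F$ ($o{\left(F,A \right)} = \left(F + A\right) + \sqrt{5 - 4} = \left(A + F\right) + \sqrt{5 - 4} = \left(A + F\right) + \sqrt{1} = \left(A + F\right) + 1 = 1 + A + F$)
$o{\left(u{\left(-8 \right)},51 \right)} - -3016 = \left(1 + 51 + \left(5 - 8\right)\right) - -3016 = \left(1 + 51 - 3\right) + 3016 = 49 + 3016 = 3065$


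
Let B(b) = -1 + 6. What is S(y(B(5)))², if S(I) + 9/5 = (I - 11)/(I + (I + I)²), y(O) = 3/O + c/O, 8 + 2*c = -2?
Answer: 243049/100 ≈ 2430.5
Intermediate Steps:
c = -5 (c = -4 + (½)*(-2) = -4 - 1 = -5)
B(b) = 5
y(O) = -2/O (y(O) = 3/O - 5/O = -2/O)
S(I) = -9/5 + (-11 + I)/(I + 4*I²) (S(I) = -9/5 + (I - 11)/(I + (I + I)²) = -9/5 + (-11 + I)/(I + (2*I)²) = -9/5 + (-11 + I)/(I + 4*I²))
S(y(B(5)))² = ((-55 - 36*(-2/5)² - (-8)/5)/(5*((-2/5))*(1 + 4*(-2/5))))² = ((-55 - 36*(-2*⅕)² - (-8)/5)/(5*((-2*⅕))*(1 + 4*(-2*⅕))))² = ((-55 - 36*(-⅖)² - 4*(-⅖))/(5*(-⅖)*(1 + 4*(-⅖))))² = ((⅕)*(-5/2)*(-55 - 36*4/25 + 8/5)/(1 - 8/5))² = ((⅕)*(-5/2)*(-55 - 144/25 + 8/5)/(-⅗))² = ((⅕)*(-5/2)*(-5/3)*(-1479/25))² = (-493/10)² = 243049/100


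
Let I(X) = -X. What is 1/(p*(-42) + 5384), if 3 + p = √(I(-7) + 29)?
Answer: 1/5258 ≈ 0.00019019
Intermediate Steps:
p = 3 (p = -3 + √(-1*(-7) + 29) = -3 + √(7 + 29) = -3 + √36 = -3 + 6 = 3)
1/(p*(-42) + 5384) = 1/(3*(-42) + 5384) = 1/(-126 + 5384) = 1/5258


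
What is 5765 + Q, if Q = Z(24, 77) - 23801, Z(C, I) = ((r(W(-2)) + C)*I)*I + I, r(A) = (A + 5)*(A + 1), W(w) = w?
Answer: 106550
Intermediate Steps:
r(A) = (1 + A)*(5 + A) (r(A) = (5 + A)*(1 + A) = (1 + A)*(5 + A))
Z(C, I) = I + I²*(-3 + C) (Z(C, I) = (((5 + (-2)² + 6*(-2)) + C)*I)*I + I = (((5 + 4 - 12) + C)*I)*I + I = ((-3 + C)*I)*I + I = (I*(-3 + C))*I + I = I²*(-3 + C) + I = I + I²*(-3 + C))
Q = 100785 (Q = 77*(1 - 3*77 + 24*77) - 23801 = 77*(1 - 231 + 1848) - 23801 = 77*1618 - 23801 = 124586 - 23801 = 100785)
5765 + Q = 5765 + 100785 = 106550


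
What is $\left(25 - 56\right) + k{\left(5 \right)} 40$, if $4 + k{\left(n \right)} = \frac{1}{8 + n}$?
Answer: $- \frac{2443}{13} \approx -187.92$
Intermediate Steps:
$k{\left(n \right)} = -4 + \frac{1}{8 + n}$
$\left(25 - 56\right) + k{\left(5 \right)} 40 = \left(25 - 56\right) + \frac{-31 - 20}{8 + 5} \cdot 40 = -31 + \frac{-31 - 20}{13} \cdot 40 = -31 + \frac{1}{13} \left(-51\right) 40 = -31 - \frac{2040}{13} = - \frac{2443}{13}$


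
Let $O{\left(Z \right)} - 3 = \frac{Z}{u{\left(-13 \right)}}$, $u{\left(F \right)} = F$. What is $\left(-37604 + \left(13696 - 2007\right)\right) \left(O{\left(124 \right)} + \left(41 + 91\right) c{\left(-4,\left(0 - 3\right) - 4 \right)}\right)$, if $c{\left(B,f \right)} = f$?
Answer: $\frac{313493755}{13} \approx 2.4115 \cdot 10^{7}$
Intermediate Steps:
$O{\left(Z \right)} = 3 - \frac{Z}{13}$ ($O{\left(Z \right)} = 3 + \frac{Z}{-13} = 3 + Z \left(- \frac{1}{13}\right) = 3 - \frac{Z}{13}$)
$\left(-37604 + \left(13696 - 2007\right)\right) \left(O{\left(124 \right)} + \left(41 + 91\right) c{\left(-4,\left(0 - 3\right) - 4 \right)}\right) = \left(-37604 + \left(13696 - 2007\right)\right) \left(\left(3 - \frac{124}{13}\right) + \left(41 + 91\right) \left(\left(0 - 3\right) - 4\right)\right) = \left(-37604 + \left(13696 - 2007\right)\right) \left(\left(3 - \frac{124}{13}\right) + 132 \left(-3 - 4\right)\right) = \left(-37604 + 11689\right) \left(- \frac{85}{13} + 132 \left(-7\right)\right) = - 25915 \left(- \frac{85}{13} - 924\right) = \left(-25915\right) \left(- \frac{12097}{13}\right) = \frac{313493755}{13}$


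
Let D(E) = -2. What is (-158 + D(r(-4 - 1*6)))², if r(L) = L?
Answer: 25600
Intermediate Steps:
(-158 + D(r(-4 - 1*6)))² = (-158 - 2)² = (-160)² = 25600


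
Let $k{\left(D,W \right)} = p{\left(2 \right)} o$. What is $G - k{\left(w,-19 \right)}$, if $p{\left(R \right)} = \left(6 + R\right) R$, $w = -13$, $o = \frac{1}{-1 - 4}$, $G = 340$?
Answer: $\frac{1716}{5} \approx 343.2$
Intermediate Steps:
$o = - \frac{1}{5}$ ($o = \frac{1}{-5} = - \frac{1}{5} \approx -0.2$)
$p{\left(R \right)} = R \left(6 + R\right)$
$k{\left(D,W \right)} = - \frac{16}{5}$ ($k{\left(D,W \right)} = 2 \left(6 + 2\right) \left(- \frac{1}{5}\right) = 2 \cdot 8 \left(- \frac{1}{5}\right) = 16 \left(- \frac{1}{5}\right) = - \frac{16}{5}$)
$G - k{\left(w,-19 \right)} = 340 - - \frac{16}{5} = 340 + \frac{16}{5} = \frac{1716}{5}$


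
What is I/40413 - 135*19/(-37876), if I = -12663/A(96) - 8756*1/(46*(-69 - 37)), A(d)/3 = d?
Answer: 995308622575/14927218548576 ≈ 0.066677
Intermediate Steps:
A(d) = 3*d
I = -1645085/39008 (I = -12663/(3*96) - 8756*1/(46*(-69 - 37)) = -12663/288 - 8756/((-106*46)) = -12663*1/288 - 8756/(-4876) = -1407/32 - 8756*(-1/4876) = -1407/32 + 2189/1219 = -1645085/39008 ≈ -42.173)
I/40413 - 135*19/(-37876) = -1645085/39008/40413 - 135*19/(-37876) = -1645085/39008*1/40413 - 2565*(-1/37876) = -1645085/1576430304 + 2565/37876 = 995308622575/14927218548576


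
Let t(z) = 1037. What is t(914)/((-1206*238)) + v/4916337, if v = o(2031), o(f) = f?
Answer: -88535051/27669144636 ≈ -0.0031998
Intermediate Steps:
v = 2031
t(914)/((-1206*238)) + v/4916337 = 1037/((-1206*238)) + 2031/4916337 = 1037/(-287028) + 2031*(1/4916337) = 1037*(-1/287028) + 677/1638779 = -61/16884 + 677/1638779 = -88535051/27669144636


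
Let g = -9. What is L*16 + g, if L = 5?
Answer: 71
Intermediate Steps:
L*16 + g = 5*16 - 9 = 80 - 9 = 71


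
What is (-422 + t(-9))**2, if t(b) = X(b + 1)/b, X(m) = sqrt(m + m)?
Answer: 14424788/81 + 3376*I/9 ≈ 1.7808e+5 + 375.11*I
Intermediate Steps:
X(m) = sqrt(2)*sqrt(m) (X(m) = sqrt(2*m) = sqrt(2)*sqrt(m))
t(b) = sqrt(2)*sqrt(1 + b)/b (t(b) = (sqrt(2)*sqrt(b + 1))/b = (sqrt(2)*sqrt(1 + b))/b = sqrt(2)*sqrt(1 + b)/b)
(-422 + t(-9))**2 = (-422 + sqrt(2 + 2*(-9))/(-9))**2 = (-422 - sqrt(2 - 18)/9)**2 = (-422 - 4*I/9)**2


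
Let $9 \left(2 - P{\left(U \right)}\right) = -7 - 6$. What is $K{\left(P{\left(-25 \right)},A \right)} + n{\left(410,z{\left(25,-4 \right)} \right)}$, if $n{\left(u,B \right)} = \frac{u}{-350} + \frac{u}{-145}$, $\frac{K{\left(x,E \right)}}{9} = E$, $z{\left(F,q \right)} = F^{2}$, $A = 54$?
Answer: $\frac{489231}{1015} \approx 482.0$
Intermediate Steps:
$P{\left(U \right)} = \frac{31}{9}$ ($P{\left(U \right)} = 2 - \frac{-7 - 6}{9} = 2 - - \frac{13}{9} = 2 + \frac{13}{9} = \frac{31}{9}$)
$K{\left(x,E \right)} = 9 E$
$n{\left(u,B \right)} = - \frac{99 u}{10150}$ ($n{\left(u,B \right)} = u \left(- \frac{1}{350}\right) + u \left(- \frac{1}{145}\right) = - \frac{u}{350} - \frac{u}{145} = - \frac{99 u}{10150}$)
$K{\left(P{\left(-25 \right)},A \right)} + n{\left(410,z{\left(25,-4 \right)} \right)} = 9 \cdot 54 - \frac{4059}{1015} = 486 - \frac{4059}{1015} = \frac{489231}{1015}$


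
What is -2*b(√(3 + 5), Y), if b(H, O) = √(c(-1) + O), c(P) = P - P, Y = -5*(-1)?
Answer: -2*√5 ≈ -4.4721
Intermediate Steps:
Y = 5
c(P) = 0
b(H, O) = √O (b(H, O) = √(0 + O) = √O)
-2*b(√(3 + 5), Y) = -2*√5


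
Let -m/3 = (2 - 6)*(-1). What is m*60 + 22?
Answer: -698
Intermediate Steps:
m = -12 (m = -3*(2 - 6)*(-1) = -(-12)*(-1) = -3*4 = -12)
m*60 + 22 = -12*60 + 22 = -720 + 22 = -698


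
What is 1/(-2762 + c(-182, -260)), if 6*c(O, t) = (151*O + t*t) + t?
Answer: 1/3881 ≈ 0.00025767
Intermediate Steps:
c(O, t) = t/6 + t**2/6 + 151*O/6 (c(O, t) = ((151*O + t*t) + t)/6 = ((151*O + t**2) + t)/6 = ((t**2 + 151*O) + t)/6 = (t + t**2 + 151*O)/6 = t/6 + t**2/6 + 151*O/6)
1/(-2762 + c(-182, -260)) = 1/(-2762 + ((1/6)*(-260) + (1/6)*(-260)**2 + (151/6)*(-182))) = 1/(-2762 + (-130/3 + (1/6)*67600 - 13741/3)) = 1/(-2762 + (-130/3 + 33800/3 - 13741/3)) = 1/(-2762 + 6643) = 1/3881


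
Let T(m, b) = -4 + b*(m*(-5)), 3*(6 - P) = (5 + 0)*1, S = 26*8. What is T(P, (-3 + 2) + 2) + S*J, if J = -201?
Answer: -125501/3 ≈ -41834.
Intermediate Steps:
S = 208
P = 13/3 (P = 6 - (5 + 0)/3 = 6 - 5/3 = 13/3 ≈ 4.3333)
T(m, b) = -4 - 5*b*m (T(m, b) = -4 + b*(-5*m) = -4 - 5*b*m)
T(P, (-3 + 2) + 2) + S*J = (-4 - 5*((-3 + 2) + 2)*13/3) + 208*(-201) = (-4 - 5*(-1 + 2)*13/3) - 41808 = (-4 - 5*1*13/3) - 41808 = (-4 - 65/3) - 41808 = -77/3 - 41808 = -125501/3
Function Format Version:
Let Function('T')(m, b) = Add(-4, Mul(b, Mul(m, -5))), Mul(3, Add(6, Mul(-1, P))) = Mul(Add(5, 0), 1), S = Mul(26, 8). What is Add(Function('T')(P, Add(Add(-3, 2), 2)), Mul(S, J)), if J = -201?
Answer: Rational(-125501, 3) ≈ -41834.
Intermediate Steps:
S = 208
P = Rational(13, 3) (P = Add(6, Mul(Rational(-1, 3), Mul(Add(5, 0), 1))) = Add(6, Mul(Rational(-1, 3), Mul(5, 1))) = Add(6, Mul(Rational(-1, 3), 5)) = Add(6, Rational(-5, 3)) = Rational(13, 3) ≈ 4.3333)
Function('T')(m, b) = Add(-4, Mul(-5, b, m)) (Function('T')(m, b) = Add(-4, Mul(b, Mul(-5, m))) = Add(-4, Mul(-5, b, m)))
Add(Function('T')(P, Add(Add(-3, 2), 2)), Mul(S, J)) = Add(Add(-4, Mul(-5, Add(Add(-3, 2), 2), Rational(13, 3))), Mul(208, -201)) = Add(Add(-4, Mul(-5, Add(-1, 2), Rational(13, 3))), -41808) = Add(Add(-4, Mul(-5, 1, Rational(13, 3))), -41808) = Add(Add(-4, Rational(-65, 3)), -41808) = Add(Rational(-77, 3), -41808) = Rational(-125501, 3)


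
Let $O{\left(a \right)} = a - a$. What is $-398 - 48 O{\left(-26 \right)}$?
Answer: $-398$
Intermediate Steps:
$O{\left(a \right)} = 0$
$-398 - 48 O{\left(-26 \right)} = -398 - 0 = -398 + 0 = -398$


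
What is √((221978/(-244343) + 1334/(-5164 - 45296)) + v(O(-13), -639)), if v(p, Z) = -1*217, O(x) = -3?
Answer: I*√9848386938818426790/212578410 ≈ 14.763*I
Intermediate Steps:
v(p, Z) = -217
√((221978/(-244343) + 1334/(-5164 - 45296)) + v(O(-13), -639)) = √((221978/(-244343) + 1334/(-5164 - 45296)) - 217) = √((221978*(-1/244343) + 1334/(-50460)) - 217) = √((-221978/244343 + 1334*(-1/50460)) - 217) = √((-221978/244343 - 23/870) - 217) = √(-198740749/212578410 - 217) = √(-46328255719/212578410) = I*√9848386938818426790/212578410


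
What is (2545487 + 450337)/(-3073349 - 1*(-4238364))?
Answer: 2995824/1165015 ≈ 2.5715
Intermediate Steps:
(2545487 + 450337)/(-3073349 - 1*(-4238364)) = 2995824/(-3073349 + 4238364) = 2995824/1165015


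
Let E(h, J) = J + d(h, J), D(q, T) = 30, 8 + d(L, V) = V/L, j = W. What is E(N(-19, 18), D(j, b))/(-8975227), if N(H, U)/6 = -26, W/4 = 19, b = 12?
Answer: -567/233355902 ≈ -2.4298e-6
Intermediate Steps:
W = 76 (W = 4*19 = 76)
j = 76
N(H, U) = -156 (N(H, U) = 6*(-26) = -156)
d(L, V) = -8 + V/L
E(h, J) = -8 + J + J/h (E(h, J) = J + (-8 + J/h) = -8 + J + J/h)
E(N(-19, 18), D(j, b))/(-8975227) = (-8 + 30 + 30/(-156))/(-8975227) = (-8 + 30 + 30*(-1/156))*(-1/8975227) = (-8 + 30 - 5/26)*(-1/8975227) = (567/26)*(-1/8975227) = -567/233355902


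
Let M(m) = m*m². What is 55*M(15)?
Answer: 185625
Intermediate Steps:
M(m) = m³
55*M(15) = 55*15³ = 55*3375 = 185625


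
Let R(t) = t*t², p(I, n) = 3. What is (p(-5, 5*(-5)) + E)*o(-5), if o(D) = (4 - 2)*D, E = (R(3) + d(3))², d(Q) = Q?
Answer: -9030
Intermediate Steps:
R(t) = t³
E = 900 (E = (3³ + 3)² = (27 + 3)² = 30² = 900)
o(D) = 2*D
(p(-5, 5*(-5)) + E)*o(-5) = (3 + 900)*(2*(-5)) = 903*(-10) = -9030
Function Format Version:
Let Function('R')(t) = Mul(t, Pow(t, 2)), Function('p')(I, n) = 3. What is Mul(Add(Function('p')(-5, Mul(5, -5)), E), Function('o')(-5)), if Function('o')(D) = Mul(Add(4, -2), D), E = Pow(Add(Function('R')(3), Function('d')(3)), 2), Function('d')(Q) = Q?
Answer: -9030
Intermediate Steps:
Function('R')(t) = Pow(t, 3)
E = 900 (E = Pow(Add(Pow(3, 3), 3), 2) = Pow(Add(27, 3), 2) = Pow(30, 2) = 900)
Function('o')(D) = Mul(2, D)
Mul(Add(Function('p')(-5, Mul(5, -5)), E), Function('o')(-5)) = Mul(Add(3, 900), Mul(2, -5)) = Mul(903, -10) = -9030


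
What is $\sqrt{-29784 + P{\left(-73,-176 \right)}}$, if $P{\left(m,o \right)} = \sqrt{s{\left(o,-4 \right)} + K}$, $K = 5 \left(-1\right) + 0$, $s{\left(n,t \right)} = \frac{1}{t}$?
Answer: $\frac{\sqrt{-119136 + 2 i \sqrt{21}}}{2} \approx 0.0066383 + 172.58 i$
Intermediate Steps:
$K = -5$ ($K = -5 + 0 = -5$)
$P{\left(m,o \right)} = \frac{i \sqrt{21}}{2}$ ($P{\left(m,o \right)} = \sqrt{\frac{1}{-4} - 5} = \sqrt{- \frac{1}{4} - 5} = \sqrt{- \frac{21}{4}} = \frac{i \sqrt{21}}{2}$)
$\sqrt{-29784 + P{\left(-73,-176 \right)}} = \sqrt{-29784 + \frac{i \sqrt{21}}{2}}$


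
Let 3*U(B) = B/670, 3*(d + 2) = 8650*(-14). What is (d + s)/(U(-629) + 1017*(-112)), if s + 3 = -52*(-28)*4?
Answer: 69440810/228947669 ≈ 0.30330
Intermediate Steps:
d = -121106/3 (d = -2 + (8650*(-14))/3 = -2 + (1/3)*(-121100) = -2 - 121100/3 = -121106/3 ≈ -40369.)
s = 5821 (s = -3 - 52*(-28)*4 = -3 + 1456*4 = -3 + 5824 = 5821)
U(B) = B/2010 (U(B) = (B/670)/3 = B/2010)
(d + s)/(U(-629) + 1017*(-112)) = (-121106/3 + 5821)/((1/2010)*(-629) + 1017*(-112)) = -103643/(3*(-629/2010 - 113904)) = -103643/(3*(-228947669/2010)) = -103643/3*(-2010/228947669) = 69440810/228947669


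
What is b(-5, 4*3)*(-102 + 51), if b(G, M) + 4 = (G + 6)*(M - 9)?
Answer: 51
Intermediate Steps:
b(G, M) = -4 + (-9 + M)*(6 + G) (b(G, M) = -4 + (G + 6)*(M - 9) = -4 + (6 + G)*(-9 + M) = -4 + (-9 + M)*(6 + G))
b(-5, 4*3)*(-102 + 51) = (-58 - 9*(-5) + 6*(4*3) - 20*3)*(-102 + 51) = (-58 + 45 + 6*12 - 5*12)*(-51) = (-58 + 45 + 72 - 60)*(-51) = -1*(-51) = 51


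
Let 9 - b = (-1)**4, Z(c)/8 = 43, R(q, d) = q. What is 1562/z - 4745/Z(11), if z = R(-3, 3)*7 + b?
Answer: -599013/4472 ≈ -133.95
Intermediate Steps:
Z(c) = 344 (Z(c) = 8*43 = 344)
b = 8 (b = 9 - 1*(-1)**4 = 9 - 1*1 = 9 - 1 = 8)
z = -13 (z = -3*7 + 8 = -21 + 8 = -13)
1562/z - 4745/Z(11) = 1562/(-13) - 4745/344 = 1562*(-1/13) - 4745*1/344 = -1562/13 - 4745/344 = -599013/4472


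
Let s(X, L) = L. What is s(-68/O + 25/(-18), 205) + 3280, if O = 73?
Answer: 3485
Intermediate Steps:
s(-68/O + 25/(-18), 205) + 3280 = 205 + 3280 = 3485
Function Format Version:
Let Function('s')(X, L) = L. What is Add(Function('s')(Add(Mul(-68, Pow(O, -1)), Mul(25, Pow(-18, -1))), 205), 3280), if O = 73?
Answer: 3485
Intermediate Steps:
Add(Function('s')(Add(Mul(-68, Pow(O, -1)), Mul(25, Pow(-18, -1))), 205), 3280) = Add(205, 3280) = 3485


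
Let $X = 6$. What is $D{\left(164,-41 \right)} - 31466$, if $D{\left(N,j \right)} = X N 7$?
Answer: $-24578$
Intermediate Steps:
$D{\left(N,j \right)} = 42 N$ ($D{\left(N,j \right)} = 6 N 7 = 42 N$)
$D{\left(164,-41 \right)} - 31466 = 42 \cdot 164 - 31466 = 6888 - 31466 = -24578$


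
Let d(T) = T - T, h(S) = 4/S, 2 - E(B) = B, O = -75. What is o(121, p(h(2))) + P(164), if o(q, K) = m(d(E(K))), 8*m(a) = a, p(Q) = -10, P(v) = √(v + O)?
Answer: √89 ≈ 9.4340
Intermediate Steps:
P(v) = √(-75 + v) (P(v) = √(v - 75) = √(-75 + v))
E(B) = 2 - B
d(T) = 0
m(a) = a/8
o(q, K) = 0 (o(q, K) = (⅛)*0 = 0)
o(121, p(h(2))) + P(164) = 0 + √(-75 + 164) = 0 + √89 = √89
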